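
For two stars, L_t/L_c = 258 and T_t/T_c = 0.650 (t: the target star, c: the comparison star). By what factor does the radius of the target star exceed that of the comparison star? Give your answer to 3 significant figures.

38.0

L ∝ R²T⁴ gives R ∝ √L / T², so
R_t/R_c = √(258) / (0.650)² = 16.06 / 0.4225 = 38.02.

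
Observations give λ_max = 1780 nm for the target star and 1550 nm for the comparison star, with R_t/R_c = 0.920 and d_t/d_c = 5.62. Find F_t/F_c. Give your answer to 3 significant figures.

Wien's law: T_t/T_c = λ_c/λ_t = 1550/1780 = 0.8708.
L_t/L_c = (R_t/R_c)²(T_t/T_c)⁴ = (0.920)²(0.8708)⁴ = 0.4867.
F_t/F_c = (L_t/L_c)/(d_t/d_c)² = 0.4867/(5.62)² = 0.01541.

0.0154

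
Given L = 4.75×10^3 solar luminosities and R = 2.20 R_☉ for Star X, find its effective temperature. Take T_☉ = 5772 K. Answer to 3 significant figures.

3.23×10^4 K

T/T_☉ = (L/L_☉)^(1/4) / (R/R_☉)^(1/2)
T = 5772 × (4.75×10^3)^(1/4) / √(2.20) = 5772 × 8.302 / 1.483 = 3.231×10^4 K.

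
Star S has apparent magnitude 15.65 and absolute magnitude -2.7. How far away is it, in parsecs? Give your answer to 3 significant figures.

4.68×10^4 pc

m − M = 5 log₁₀(d/10 pc)
15.65 − (-2.7) = 18.35 = 5 log₁₀(d/10)
d = 10 × 10^(18.35/5) = 10 × 10^3.670 = 4.677×10^4 pc.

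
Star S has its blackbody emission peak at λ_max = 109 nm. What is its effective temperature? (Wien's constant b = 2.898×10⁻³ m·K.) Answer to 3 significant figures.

T = b/λ_max = 2.898×10⁻³ / (109×10⁻⁹) = 2.659×10^4 K.

2.66×10^4 K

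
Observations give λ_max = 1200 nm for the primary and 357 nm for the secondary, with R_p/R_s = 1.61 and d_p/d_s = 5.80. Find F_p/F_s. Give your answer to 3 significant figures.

6.04×10^-4

Wien's law: T_p/T_s = λ_s/λ_p = 357/1200 = 0.2975.
L_p/L_s = (R_p/R_s)²(T_p/T_s)⁴ = (1.61)²(0.2975)⁴ = 0.02030.
F_p/F_s = (L_p/L_s)/(d_p/d_s)² = 0.02030/(5.80)² = 6.036×10^-4.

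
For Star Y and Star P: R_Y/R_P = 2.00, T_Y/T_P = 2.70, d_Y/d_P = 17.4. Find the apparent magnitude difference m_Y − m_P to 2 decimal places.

L_Y/L_P = (2.00)²(2.70)⁴ = 212.6.
F_Y/F_P = (L_Y/L_P)/(d_Y/d_P)² = 212.6/302.8 = 0.7021.
m_Y − m_P = −2.5 log₁₀(0.7021) = 0.38.

0.38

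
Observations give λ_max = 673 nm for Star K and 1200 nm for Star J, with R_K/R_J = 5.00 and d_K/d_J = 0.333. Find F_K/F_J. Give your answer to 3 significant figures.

Wien's law: T_K/T_J = λ_J/λ_K = 1200/673 = 1.783.
L_K/L_J = (R_K/R_J)²(T_K/T_J)⁴ = (5.00)²(1.783)⁴ = 252.7.
F_K/F_J = (L_K/L_J)/(d_K/d_J)² = 252.7/(0.333)² = 2279.

2.28×10^3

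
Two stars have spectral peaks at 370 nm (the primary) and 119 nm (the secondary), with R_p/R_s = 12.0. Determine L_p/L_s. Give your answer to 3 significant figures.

1.54

Wien's law gives T ∝ 1/λ_max, so T_p/T_s = λ_s/λ_p = 119/370 = 0.3216.
Then L ∝ R²T⁴ gives L_p/L_s = (12.0)² × (0.3216)⁴ = 144.0 × 0.01070 = 1.541.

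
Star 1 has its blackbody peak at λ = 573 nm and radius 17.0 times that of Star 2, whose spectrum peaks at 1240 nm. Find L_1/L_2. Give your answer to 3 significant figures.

Wien's law gives T ∝ 1/λ_max, so T_1/T_2 = λ_2/λ_1 = 1240/573 = 2.164.
Then L ∝ R²T⁴ gives L_1/L_2 = (17.0)² × (2.164)⁴ = 289.0 × 21.93 = 6338.

6.34×10^3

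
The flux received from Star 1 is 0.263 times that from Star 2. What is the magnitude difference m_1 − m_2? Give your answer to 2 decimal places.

1.45

m_1 − m_2 = −2.5 log₁₀(F_1/F_2) = −2.5 log₁₀(0.263) = −2.5 × (-0.580) = 1.450.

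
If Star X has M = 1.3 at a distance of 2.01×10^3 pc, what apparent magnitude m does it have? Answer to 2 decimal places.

12.82

m = M + 5 log₁₀(d/10 pc) = 1.3 + 5 log₁₀(2.01×10^3/10)
  = 1.3 + 5 × 2.303 = 1.3 + 11.52 = 12.82.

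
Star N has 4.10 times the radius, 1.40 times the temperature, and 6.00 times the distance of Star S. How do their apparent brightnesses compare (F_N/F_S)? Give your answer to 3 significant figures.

1.79

L_N/L_S = (R_N/R_S)²(T_N/T_S)⁴ = (4.10)² × (1.40)⁴ = 64.58.
F_N/F_S = (L_N/L_S)/(d_N/d_S)² = 64.58 / (6.00)² = 1.794.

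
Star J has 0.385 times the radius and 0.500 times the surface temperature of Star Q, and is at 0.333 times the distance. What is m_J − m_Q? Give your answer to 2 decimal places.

L_J/L_Q = (0.385)²(0.500)⁴ = 0.009264.
F_J/F_Q = (L_J/L_Q)/(d_J/d_Q)² = 0.009264/0.1109 = 0.08354.
m_J − m_Q = −2.5 log₁₀(0.08354) = 2.70.

2.70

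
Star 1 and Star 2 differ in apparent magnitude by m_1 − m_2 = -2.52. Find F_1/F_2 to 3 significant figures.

F_1/F_2 = 10^(−(m_1 − m_2)/2.5) = 10^(2.52/2.5) = 10^1.008 = 10.19.

10.2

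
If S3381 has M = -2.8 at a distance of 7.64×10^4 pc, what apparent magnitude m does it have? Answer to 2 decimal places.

m = M + 5 log₁₀(d/10 pc) = -2.8 + 5 log₁₀(7.64×10^4/10)
  = -2.8 + 5 × 3.883 = -2.8 + 19.42 = 16.62.

16.62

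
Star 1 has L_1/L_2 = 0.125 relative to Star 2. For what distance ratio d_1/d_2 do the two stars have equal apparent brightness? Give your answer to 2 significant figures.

Equal flux requires L_1/d_1² = L_2/d_2², so d_1/d_2 = √(L_1/L_2)
= √(0.125) = 0.3536.

0.35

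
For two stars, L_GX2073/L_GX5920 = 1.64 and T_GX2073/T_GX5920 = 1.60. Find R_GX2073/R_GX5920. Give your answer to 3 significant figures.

0.500

L ∝ R²T⁴ gives R ∝ √L / T², so
R_GX2073/R_GX5920 = √(1.64) / (1.60)² = 1.281 / 2.560 = 0.5002.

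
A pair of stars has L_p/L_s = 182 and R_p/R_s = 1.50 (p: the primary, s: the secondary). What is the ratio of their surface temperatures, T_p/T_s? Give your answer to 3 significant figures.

L ∝ R²T⁴ gives T ∝ (L/R²)^(1/4), so
T_p/T_s = (182 / 1.50²)^(1/4) = (80.89)^(1/4) = 2.999.

3.00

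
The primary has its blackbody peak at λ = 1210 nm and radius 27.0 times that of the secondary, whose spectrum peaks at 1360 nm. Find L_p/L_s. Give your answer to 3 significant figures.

1.16×10^3

Wien's law gives T ∝ 1/λ_max, so T_p/T_s = λ_s/λ_p = 1360/1210 = 1.124.
Then L ∝ R²T⁴ gives L_p/L_s = (27.0)² × (1.124)⁴ = 729.0 × 1.596 = 1163.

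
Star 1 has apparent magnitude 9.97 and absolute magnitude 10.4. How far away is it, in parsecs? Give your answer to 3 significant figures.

8.20 pc

m − M = 5 log₁₀(d/10 pc)
9.97 − (10.4) = -0.43 = 5 log₁₀(d/10)
d = 10 × 10^(-0.43/5) = 10 × 10^-0.086 = 8.204 pc.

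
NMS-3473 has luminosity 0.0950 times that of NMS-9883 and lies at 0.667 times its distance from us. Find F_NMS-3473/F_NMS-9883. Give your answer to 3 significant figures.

F = L/(4πd²), so F_NMS-3473/F_NMS-9883 = (L_NMS-3473/L_NMS-9883) / (d_NMS-3473/d_NMS-9883)²
= 0.0950 / (0.667)² = 0.0950 / 0.4449 = 0.2135.

0.214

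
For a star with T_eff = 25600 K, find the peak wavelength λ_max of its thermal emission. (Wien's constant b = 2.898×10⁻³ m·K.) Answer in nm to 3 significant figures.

113 nm

λ_max = b/T = 2.898×10⁻³ / 25600 = 1.13×10^-7 m = 113.2 nm.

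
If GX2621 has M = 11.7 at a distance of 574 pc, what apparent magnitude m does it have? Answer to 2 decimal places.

20.49

m = M + 5 log₁₀(d/10 pc) = 11.7 + 5 log₁₀(574/10)
  = 11.7 + 5 × 1.759 = 11.7 + 8.79 = 20.49.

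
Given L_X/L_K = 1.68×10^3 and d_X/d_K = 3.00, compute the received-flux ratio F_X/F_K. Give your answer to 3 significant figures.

187

F = L/(4πd²), so F_X/F_K = (L_X/L_K) / (d_X/d_K)²
= 1.68×10^3 / (3.00)² = 1.68×10^3 / 9.000 = 186.7.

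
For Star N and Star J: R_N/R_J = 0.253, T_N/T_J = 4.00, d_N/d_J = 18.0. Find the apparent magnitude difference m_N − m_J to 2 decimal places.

3.24

L_N/L_J = (0.253)²(4.00)⁴ = 16.39.
F_N/F_J = (L_N/L_J)/(d_N/d_J)² = 16.39/324.0 = 0.05058.
m_N − m_J = −2.5 log₁₀(0.05058) = 3.24.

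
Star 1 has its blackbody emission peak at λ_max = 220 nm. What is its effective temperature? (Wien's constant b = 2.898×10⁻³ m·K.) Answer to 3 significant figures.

1.32×10^4 K

T = b/λ_max = 2.898×10⁻³ / (220×10⁻⁹) = 1.317×10^4 K.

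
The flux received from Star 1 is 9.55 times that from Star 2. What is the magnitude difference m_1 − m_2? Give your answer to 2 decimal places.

-2.45

m_1 − m_2 = −2.5 log₁₀(F_1/F_2) = −2.5 log₁₀(9.55) = −2.5 × (0.980) = -2.450.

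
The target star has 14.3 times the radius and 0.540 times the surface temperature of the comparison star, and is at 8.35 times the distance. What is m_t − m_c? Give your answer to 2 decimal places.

L_t/L_c = (14.3)²(0.540)⁴ = 17.39.
F_t/F_c = (L_t/L_c)/(d_t/d_c)² = 17.39/69.72 = 0.2494.
m_t − m_c = −2.5 log₁₀(0.2494) = 1.51.

1.51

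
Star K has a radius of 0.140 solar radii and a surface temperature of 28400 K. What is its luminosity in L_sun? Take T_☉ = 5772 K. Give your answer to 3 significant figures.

11.5 L_sun

L/L_☉ = (R/R_☉)² (T/T_☉)⁴ = (0.140)² × (28400/5772)⁴
       = 0.01960 × (4.920)⁴ = 0.01960 × 586.1 = 11.49.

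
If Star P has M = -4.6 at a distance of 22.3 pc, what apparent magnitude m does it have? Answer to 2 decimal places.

m = M + 5 log₁₀(d/10 pc) = -4.6 + 5 log₁₀(22.3/10)
  = -4.6 + 5 × 0.348 = -4.6 + 1.74 = -2.86.

-2.86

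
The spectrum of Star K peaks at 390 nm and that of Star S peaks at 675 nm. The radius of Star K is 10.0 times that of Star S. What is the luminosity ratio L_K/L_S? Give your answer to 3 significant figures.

897

Wien's law gives T ∝ 1/λ_max, so T_K/T_S = λ_S/λ_K = 675/390 = 1.731.
Then L ∝ R²T⁴ gives L_K/L_S = (10.0)² × (1.731)⁴ = 100.0 × 8.973 = 897.3.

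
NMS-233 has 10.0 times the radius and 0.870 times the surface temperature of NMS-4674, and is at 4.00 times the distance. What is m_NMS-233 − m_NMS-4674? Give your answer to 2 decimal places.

-1.38

L_NMS-233/L_NMS-4674 = (10.0)²(0.870)⁴ = 57.29.
F_NMS-233/F_NMS-4674 = (L_NMS-233/L_NMS-4674)/(d_NMS-233/d_NMS-4674)² = 57.29/16.00 = 3.581.
m_NMS-233 − m_NMS-4674 = −2.5 log₁₀(3.581) = -1.38.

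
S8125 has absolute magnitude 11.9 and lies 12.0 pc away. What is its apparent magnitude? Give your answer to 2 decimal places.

12.30

m = M + 5 log₁₀(d/10 pc) = 11.9 + 5 log₁₀(12.0/10)
  = 11.9 + 5 × 0.079 = 11.9 + 0.40 = 12.30.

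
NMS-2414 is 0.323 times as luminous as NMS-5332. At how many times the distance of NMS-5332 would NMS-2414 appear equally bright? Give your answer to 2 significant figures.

Equal flux requires L_NMS-2414/d_NMS-2414² = L_NMS-5332/d_NMS-5332², so d_NMS-2414/d_NMS-5332 = √(L_NMS-2414/L_NMS-5332)
= √(0.323) = 0.5683.

0.57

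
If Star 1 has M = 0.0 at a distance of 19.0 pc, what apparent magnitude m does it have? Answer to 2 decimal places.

1.39

m = M + 5 log₁₀(d/10 pc) = 0.0 + 5 log₁₀(19.0/10)
  = 0.0 + 5 × 0.279 = 0.0 + 1.39 = 1.39.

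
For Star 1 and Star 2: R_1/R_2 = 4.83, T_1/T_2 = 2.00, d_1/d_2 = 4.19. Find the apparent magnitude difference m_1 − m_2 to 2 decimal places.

L_1/L_2 = (4.83)²(2.00)⁴ = 373.3.
F_1/F_2 = (L_1/L_2)/(d_1/d_2)² = 373.3/17.56 = 21.26.
m_1 − m_2 = −2.5 log₁₀(21.26) = -3.32.

-3.32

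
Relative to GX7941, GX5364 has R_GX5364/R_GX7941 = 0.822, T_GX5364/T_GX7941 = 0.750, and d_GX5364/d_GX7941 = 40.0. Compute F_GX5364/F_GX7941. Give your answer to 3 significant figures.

L_GX5364/L_GX7941 = (R_GX5364/R_GX7941)²(T_GX5364/T_GX7941)⁴ = (0.822)² × (0.750)⁴ = 0.2138.
F_GX5364/F_GX7941 = (L_GX5364/L_GX7941)/(d_GX5364/d_GX7941)² = 0.2138 / (40.0)² = 1.336×10^-4.

1.34×10^-4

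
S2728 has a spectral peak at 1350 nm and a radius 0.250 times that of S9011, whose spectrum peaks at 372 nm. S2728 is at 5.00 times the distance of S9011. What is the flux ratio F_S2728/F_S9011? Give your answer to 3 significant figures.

Wien's law: T_S2728/T_S9011 = λ_S9011/λ_S2728 = 372/1350 = 0.2756.
L_S2728/L_S9011 = (R_S2728/R_S9011)²(T_S2728/T_S9011)⁴ = (0.250)²(0.2756)⁴ = 3.603×10^-4.
F_S2728/F_S9011 = (L_S2728/L_S9011)/(d_S2728/d_S9011)² = 3.603×10^-4/(5.00)² = 1.441×10^-5.

1.44×10^-5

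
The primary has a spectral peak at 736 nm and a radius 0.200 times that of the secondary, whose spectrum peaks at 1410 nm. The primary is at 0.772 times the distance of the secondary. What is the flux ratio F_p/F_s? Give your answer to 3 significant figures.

Wien's law: T_p/T_s = λ_s/λ_p = 1410/736 = 1.916.
L_p/L_s = (R_p/R_s)²(T_p/T_s)⁴ = (0.200)²(1.916)⁴ = 0.5388.
F_p/F_s = (L_p/L_s)/(d_p/d_s)² = 0.5388/(0.772)² = 0.9040.

0.904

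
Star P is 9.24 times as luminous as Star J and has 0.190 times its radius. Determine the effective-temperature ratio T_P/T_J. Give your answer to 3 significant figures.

4.00

L ∝ R²T⁴ gives T ∝ (L/R²)^(1/4), so
T_P/T_J = (9.24 / 0.190²)^(1/4) = (256.0)^(1/4) = 4.000.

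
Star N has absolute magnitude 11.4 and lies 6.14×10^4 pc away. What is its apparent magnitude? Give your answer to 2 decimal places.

30.34

m = M + 5 log₁₀(d/10 pc) = 11.4 + 5 log₁₀(6.14×10^4/10)
  = 11.4 + 5 × 3.788 = 11.4 + 18.94 = 30.34.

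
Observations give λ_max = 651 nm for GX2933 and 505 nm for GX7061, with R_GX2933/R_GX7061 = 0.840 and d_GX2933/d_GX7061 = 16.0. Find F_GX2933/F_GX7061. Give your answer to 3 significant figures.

Wien's law: T_GX2933/T_GX7061 = λ_GX7061/λ_GX2933 = 505/651 = 0.7757.
L_GX2933/L_GX7061 = (R_GX2933/R_GX7061)²(T_GX2933/T_GX7061)⁴ = (0.840)²(0.7757)⁴ = 0.2555.
F_GX2933/F_GX7061 = (L_GX2933/L_GX7061)/(d_GX2933/d_GX7061)² = 0.2555/(16.0)² = 9.981×10^-4.

9.98×10^-4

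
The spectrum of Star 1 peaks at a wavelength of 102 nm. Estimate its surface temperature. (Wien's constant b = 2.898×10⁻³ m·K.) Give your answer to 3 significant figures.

T = b/λ_max = 2.898×10⁻³ / (102×10⁻⁹) = 2.841×10^4 K.

2.84×10^4 K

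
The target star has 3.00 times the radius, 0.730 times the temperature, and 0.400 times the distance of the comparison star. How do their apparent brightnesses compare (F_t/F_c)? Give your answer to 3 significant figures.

L_t/L_c = (R_t/R_c)²(T_t/T_c)⁴ = (3.00)² × (0.730)⁴ = 2.556.
F_t/F_c = (L_t/L_c)/(d_t/d_c)² = 2.556 / (0.400)² = 15.97.

16.0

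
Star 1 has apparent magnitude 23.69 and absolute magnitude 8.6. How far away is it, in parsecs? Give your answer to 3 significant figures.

1.04×10^4 pc

m − M = 5 log₁₀(d/10 pc)
23.69 − (8.6) = 15.09 = 5 log₁₀(d/10)
d = 10 × 10^(15.09/5) = 10 × 10^3.018 = 1.042×10^4 pc.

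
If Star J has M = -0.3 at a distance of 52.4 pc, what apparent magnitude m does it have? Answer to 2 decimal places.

m = M + 5 log₁₀(d/10 pc) = -0.3 + 5 log₁₀(52.4/10)
  = -0.3 + 5 × 0.719 = -0.3 + 3.60 = 3.30.

3.30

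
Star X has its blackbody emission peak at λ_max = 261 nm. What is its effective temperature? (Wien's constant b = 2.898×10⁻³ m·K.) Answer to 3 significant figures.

1.11×10^4 K

T = b/λ_max = 2.898×10⁻³ / (261×10⁻⁹) = 1.110×10^4 K.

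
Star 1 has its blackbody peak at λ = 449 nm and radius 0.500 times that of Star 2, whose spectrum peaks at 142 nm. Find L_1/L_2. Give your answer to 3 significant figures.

Wien's law gives T ∝ 1/λ_max, so T_1/T_2 = λ_2/λ_1 = 142/449 = 0.3163.
Then L ∝ R²T⁴ gives L_1/L_2 = (0.500)² × (0.3163)⁴ = 0.2500 × 0.01000 = 0.002501.

0.00250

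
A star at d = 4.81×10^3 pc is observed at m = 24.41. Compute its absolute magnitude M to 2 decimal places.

M = m − 5 log₁₀(d/10 pc) = 24.41 − 5 log₁₀(4.81×10^3/10)
  = 24.41 − 5 × 2.682 = 24.41 − 13.41 = 11.00.

11.00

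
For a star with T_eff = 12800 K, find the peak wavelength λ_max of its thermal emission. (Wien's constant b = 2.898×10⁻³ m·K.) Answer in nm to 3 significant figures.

226 nm

λ_max = b/T = 2.898×10⁻³ / 12800 = 2.26×10^-7 m = 226.4 nm.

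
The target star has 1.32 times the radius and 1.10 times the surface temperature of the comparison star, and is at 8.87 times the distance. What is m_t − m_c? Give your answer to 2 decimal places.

3.72

L_t/L_c = (1.32)²(1.10)⁴ = 2.551.
F_t/F_c = (L_t/L_c)/(d_t/d_c)² = 2.551/78.68 = 0.03242.
m_t − m_c = −2.5 log₁₀(0.03242) = 3.72.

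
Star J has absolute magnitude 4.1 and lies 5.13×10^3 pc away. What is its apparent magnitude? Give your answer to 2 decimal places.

17.65

m = M + 5 log₁₀(d/10 pc) = 4.1 + 5 log₁₀(5.13×10^3/10)
  = 4.1 + 5 × 2.710 = 4.1 + 13.55 = 17.65.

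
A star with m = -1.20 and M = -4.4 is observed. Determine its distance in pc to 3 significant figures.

43.7 pc

m − M = 5 log₁₀(d/10 pc)
-1.20 − (-4.4) = 3.20 = 5 log₁₀(d/10)
d = 10 × 10^(3.20/5) = 10 × 10^0.640 = 43.65 pc.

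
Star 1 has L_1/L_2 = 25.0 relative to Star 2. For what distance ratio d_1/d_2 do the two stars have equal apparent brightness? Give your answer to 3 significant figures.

5.00

Equal flux requires L_1/d_1² = L_2/d_2², so d_1/d_2 = √(L_1/L_2)
= √(25.0) = 5.000.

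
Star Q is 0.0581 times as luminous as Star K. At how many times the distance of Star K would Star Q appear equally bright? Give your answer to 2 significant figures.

Equal flux requires L_Q/d_Q² = L_K/d_K², so d_Q/d_K = √(L_Q/L_K)
= √(0.0581) = 0.2410.

0.24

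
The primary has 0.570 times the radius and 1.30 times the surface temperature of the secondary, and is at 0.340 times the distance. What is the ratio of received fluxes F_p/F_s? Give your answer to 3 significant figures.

8.03

L_p/L_s = (R_p/R_s)²(T_p/T_s)⁴ = (0.570)² × (1.30)⁴ = 0.9279.
F_p/F_s = (L_p/L_s)/(d_p/d_s)² = 0.9279 / (0.340)² = 8.027.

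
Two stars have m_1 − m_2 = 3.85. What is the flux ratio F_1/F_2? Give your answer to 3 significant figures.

F_1/F_2 = 10^(−(m_1 − m_2)/2.5) = 10^(-3.85/2.5) = 10^-1.540 = 0.02884.

0.0288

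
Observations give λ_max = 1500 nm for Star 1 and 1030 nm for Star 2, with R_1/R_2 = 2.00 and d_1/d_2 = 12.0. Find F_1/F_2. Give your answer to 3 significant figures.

Wien's law: T_1/T_2 = λ_2/λ_1 = 1030/1500 = 0.6867.
L_1/L_2 = (R_1/R_2)²(T_1/T_2)⁴ = (2.00)²(0.6867)⁴ = 0.8893.
F_1/F_2 = (L_1/L_2)/(d_1/d_2)² = 0.8893/(12.0)² = 0.006176.

0.00618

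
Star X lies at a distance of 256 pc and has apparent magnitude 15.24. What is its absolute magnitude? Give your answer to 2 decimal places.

8.20

M = m − 5 log₁₀(d/10 pc) = 15.24 − 5 log₁₀(256/10)
  = 15.24 − 5 × 1.408 = 15.24 − 7.04 = 8.20.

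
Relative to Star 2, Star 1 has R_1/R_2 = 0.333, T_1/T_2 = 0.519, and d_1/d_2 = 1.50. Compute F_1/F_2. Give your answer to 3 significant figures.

L_1/L_2 = (R_1/R_2)²(T_1/T_2)⁴ = (0.333)² × (0.519)⁴ = 0.008046.
F_1/F_2 = (L_1/L_2)/(d_1/d_2)² = 0.008046 / (1.50)² = 0.003576.

0.00358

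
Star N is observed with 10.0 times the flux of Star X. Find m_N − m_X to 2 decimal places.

-2.50

m_N − m_X = −2.5 log₁₀(F_N/F_X) = −2.5 log₁₀(10.0) = −2.5 × (1.000) = -2.500.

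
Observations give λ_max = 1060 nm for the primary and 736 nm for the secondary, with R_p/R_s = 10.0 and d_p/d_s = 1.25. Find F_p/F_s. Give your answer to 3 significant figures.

Wien's law: T_p/T_s = λ_s/λ_p = 736/1060 = 0.6943.
L_p/L_s = (R_p/R_s)²(T_p/T_s)⁴ = (10.0)²(0.6943)⁴ = 23.24.
F_p/F_s = (L_p/L_s)/(d_p/d_s)² = 23.24/(1.25)² = 14.88.

14.9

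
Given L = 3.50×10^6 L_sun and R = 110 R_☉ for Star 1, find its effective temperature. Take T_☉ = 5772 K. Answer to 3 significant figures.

T/T_☉ = (L/L_☉)^(1/4) / (R/R_☉)^(1/2)
T = 5772 × (3.50×10^6)^(1/4) / √(110) = 5772 × 43.25 / 10.49 = 2.380×10^4 K.

2.38×10^4 K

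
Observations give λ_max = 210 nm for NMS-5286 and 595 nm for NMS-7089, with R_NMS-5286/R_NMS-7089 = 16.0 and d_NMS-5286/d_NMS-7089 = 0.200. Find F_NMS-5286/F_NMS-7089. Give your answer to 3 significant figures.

Wien's law: T_NMS-5286/T_NMS-7089 = λ_NMS-7089/λ_NMS-5286 = 595/210 = 2.833.
L_NMS-5286/L_NMS-7089 = (R_NMS-5286/R_NMS-7089)²(T_NMS-5286/T_NMS-7089)⁴ = (16.0)²(2.833)⁴ = 1.650×10^4.
F_NMS-5286/F_NMS-7089 = (L_NMS-5286/L_NMS-7089)/(d_NMS-5286/d_NMS-7089)² = 1.650×10^4/(0.200)² = 4.124×10^5.

4.12×10^5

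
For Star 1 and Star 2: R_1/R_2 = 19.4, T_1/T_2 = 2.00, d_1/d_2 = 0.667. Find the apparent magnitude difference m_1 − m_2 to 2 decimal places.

L_1/L_2 = (19.4)²(2.00)⁴ = 6022.
F_1/F_2 = (L_1/L_2)/(d_1/d_2)² = 6022/0.4449 = 1.354×10^4.
m_1 − m_2 = −2.5 log₁₀(1.354×10^4) = -10.33.

-10.33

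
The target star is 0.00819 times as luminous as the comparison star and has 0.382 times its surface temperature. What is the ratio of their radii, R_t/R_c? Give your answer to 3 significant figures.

0.620

L ∝ R²T⁴ gives R ∝ √L / T², so
R_t/R_c = √(0.00819) / (0.382)² = 0.09050 / 0.1459 = 0.6202.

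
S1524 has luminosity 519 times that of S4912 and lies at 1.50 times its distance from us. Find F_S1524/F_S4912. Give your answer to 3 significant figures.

231

F = L/(4πd²), so F_S1524/F_S4912 = (L_S1524/L_S4912) / (d_S1524/d_S4912)²
= 519 / (1.50)² = 519 / 2.250 = 230.7.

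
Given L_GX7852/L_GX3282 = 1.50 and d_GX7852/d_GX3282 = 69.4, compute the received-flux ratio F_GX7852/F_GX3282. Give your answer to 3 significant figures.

F = L/(4πd²), so F_GX7852/F_GX3282 = (L_GX7852/L_GX3282) / (d_GX7852/d_GX3282)²
= 1.50 / (69.4)² = 1.50 / 4816 = 3.114×10^-4.

3.11×10^-4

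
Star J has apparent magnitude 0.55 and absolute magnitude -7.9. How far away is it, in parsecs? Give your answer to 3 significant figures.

490 pc

m − M = 5 log₁₀(d/10 pc)
0.55 − (-7.9) = 8.45 = 5 log₁₀(d/10)
d = 10 × 10^(8.45/5) = 10 × 10^1.690 = 489.8 pc.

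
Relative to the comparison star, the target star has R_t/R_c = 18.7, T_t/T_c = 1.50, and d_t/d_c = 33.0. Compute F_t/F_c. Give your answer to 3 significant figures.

L_t/L_c = (R_t/R_c)²(T_t/T_c)⁴ = (18.7)² × (1.50)⁴ = 1770.
F_t/F_c = (L_t/L_c)/(d_t/d_c)² = 1770 / (33.0)² = 1.626.

1.63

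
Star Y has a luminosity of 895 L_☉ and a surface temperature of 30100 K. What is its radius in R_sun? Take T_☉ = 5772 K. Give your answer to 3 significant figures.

1.10 R_sun

R/R_☉ = √(L/L_☉) / (T/T_☉)² = √(895) / (5.215)²
       = 29.92 / 27.19 = 1.100.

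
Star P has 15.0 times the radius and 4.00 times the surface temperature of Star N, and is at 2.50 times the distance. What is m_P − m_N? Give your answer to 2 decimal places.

-9.91

L_P/L_N = (15.0)²(4.00)⁴ = 5.760×10^4.
F_P/F_N = (L_P/L_N)/(d_P/d_N)² = 5.760×10^4/6.250 = 9216.
m_P − m_N = −2.5 log₁₀(9216) = -9.91.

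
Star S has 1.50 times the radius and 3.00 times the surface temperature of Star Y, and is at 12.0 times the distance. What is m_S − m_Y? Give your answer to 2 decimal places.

-0.26

L_S/L_Y = (1.50)²(3.00)⁴ = 182.2.
F_S/F_Y = (L_S/L_Y)/(d_S/d_Y)² = 182.2/144.0 = 1.266.
m_S − m_Y = −2.5 log₁₀(1.266) = -0.26.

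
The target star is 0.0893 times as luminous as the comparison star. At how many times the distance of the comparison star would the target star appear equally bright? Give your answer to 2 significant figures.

0.30

Equal flux requires L_t/d_t² = L_c/d_c², so d_t/d_c = √(L_t/L_c)
= √(0.0893) = 0.2988.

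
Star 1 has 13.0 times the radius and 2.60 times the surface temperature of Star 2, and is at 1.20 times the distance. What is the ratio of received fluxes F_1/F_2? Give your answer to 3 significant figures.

5.36×10^3

L_1/L_2 = (R_1/R_2)²(T_1/T_2)⁴ = (13.0)² × (2.60)⁴ = 7723.
F_1/F_2 = (L_1/L_2)/(d_1/d_2)² = 7723 / (1.20)² = 5363.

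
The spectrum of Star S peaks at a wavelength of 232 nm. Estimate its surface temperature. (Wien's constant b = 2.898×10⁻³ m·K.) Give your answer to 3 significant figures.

T = b/λ_max = 2.898×10⁻³ / (232×10⁻⁹) = 1.249×10^4 K.

1.25×10^4 K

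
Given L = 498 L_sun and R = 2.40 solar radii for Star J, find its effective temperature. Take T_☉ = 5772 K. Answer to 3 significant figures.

1.76×10^4 K

T/T_☉ = (L/L_☉)^(1/4) / (R/R_☉)^(1/2)
T = 5772 × (498)^(1/4) / √(2.40) = 5772 × 4.724 / 1.549 = 1.760×10^4 K.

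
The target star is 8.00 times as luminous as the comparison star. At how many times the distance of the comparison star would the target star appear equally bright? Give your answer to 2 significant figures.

Equal flux requires L_t/d_t² = L_c/d_c², so d_t/d_c = √(L_t/L_c)
= √(8.00) = 2.828.

2.8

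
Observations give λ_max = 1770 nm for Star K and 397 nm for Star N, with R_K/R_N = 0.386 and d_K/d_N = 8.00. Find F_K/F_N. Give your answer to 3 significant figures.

5.89×10^-6

Wien's law: T_K/T_N = λ_N/λ_K = 397/1770 = 0.2243.
L_K/L_N = (R_K/R_N)²(T_K/T_N)⁴ = (0.386)²(0.2243)⁴ = 3.771×10^-4.
F_K/F_N = (L_K/L_N)/(d_K/d_N)² = 3.771×10^-4/(8.00)² = 5.892×10^-6.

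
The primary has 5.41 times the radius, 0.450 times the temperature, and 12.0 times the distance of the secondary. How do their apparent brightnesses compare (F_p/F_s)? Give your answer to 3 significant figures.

L_p/L_s = (R_p/R_s)²(T_p/T_s)⁴ = (5.41)² × (0.450)⁴ = 1.200.
F_p/F_s = (L_p/L_s)/(d_p/d_s)² = 1.200 / (12.0)² = 0.008335.

0.00833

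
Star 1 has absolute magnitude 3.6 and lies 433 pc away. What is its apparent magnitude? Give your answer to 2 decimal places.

m = M + 5 log₁₀(d/10 pc) = 3.6 + 5 log₁₀(433/10)
  = 3.6 + 5 × 1.636 = 3.6 + 8.18 = 11.78.

11.78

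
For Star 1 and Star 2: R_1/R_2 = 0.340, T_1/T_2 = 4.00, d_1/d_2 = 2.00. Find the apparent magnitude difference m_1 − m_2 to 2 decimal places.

-2.17

L_1/L_2 = (0.340)²(4.00)⁴ = 29.59.
F_1/F_2 = (L_1/L_2)/(d_1/d_2)² = 29.59/4.000 = 7.398.
m_1 − m_2 = −2.5 log₁₀(7.398) = -2.17.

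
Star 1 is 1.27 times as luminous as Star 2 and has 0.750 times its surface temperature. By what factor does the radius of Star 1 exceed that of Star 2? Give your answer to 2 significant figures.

2.0

L ∝ R²T⁴ gives R ∝ √L / T², so
R_1/R_2 = √(1.27) / (0.750)² = 1.127 / 0.5625 = 2.003.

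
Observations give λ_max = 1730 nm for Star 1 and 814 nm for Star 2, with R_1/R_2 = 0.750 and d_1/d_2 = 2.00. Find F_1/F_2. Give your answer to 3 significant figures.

Wien's law: T_1/T_2 = λ_2/λ_1 = 814/1730 = 0.4705.
L_1/L_2 = (R_1/R_2)²(T_1/T_2)⁴ = (0.750)²(0.4705)⁴ = 0.02757.
F_1/F_2 = (L_1/L_2)/(d_1/d_2)² = 0.02757/(2.00)² = 0.006892.

0.00689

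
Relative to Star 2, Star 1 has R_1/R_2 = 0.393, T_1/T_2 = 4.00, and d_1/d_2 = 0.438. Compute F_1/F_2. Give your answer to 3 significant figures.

L_1/L_2 = (R_1/R_2)²(T_1/T_2)⁴ = (0.393)² × (4.00)⁴ = 39.54.
F_1/F_2 = (L_1/L_2)/(d_1/d_2)² = 39.54 / (0.438)² = 206.1.

206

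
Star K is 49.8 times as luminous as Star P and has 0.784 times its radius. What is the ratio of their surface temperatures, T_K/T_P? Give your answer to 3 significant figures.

L ∝ R²T⁴ gives T ∝ (L/R²)^(1/4), so
T_K/T_P = (49.8 / 0.784²)^(1/4) = (81.02)^(1/4) = 3.000.

3.00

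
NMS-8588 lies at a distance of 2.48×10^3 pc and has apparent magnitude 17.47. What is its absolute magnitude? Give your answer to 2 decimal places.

5.50

M = m − 5 log₁₀(d/10 pc) = 17.47 − 5 log₁₀(2.48×10^3/10)
  = 17.47 − 5 × 2.394 = 17.47 − 11.97 = 5.50.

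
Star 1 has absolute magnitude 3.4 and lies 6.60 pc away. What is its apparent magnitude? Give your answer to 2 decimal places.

m = M + 5 log₁₀(d/10 pc) = 3.4 + 5 log₁₀(6.60/10)
  = 3.4 + 5 × -0.180 = 3.4 + -0.90 = 2.50.

2.50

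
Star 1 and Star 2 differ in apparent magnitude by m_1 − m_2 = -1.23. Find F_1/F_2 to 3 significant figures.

F_1/F_2 = 10^(−(m_1 − m_2)/2.5) = 10^(1.23/2.5) = 10^0.492 = 3.105.

3.10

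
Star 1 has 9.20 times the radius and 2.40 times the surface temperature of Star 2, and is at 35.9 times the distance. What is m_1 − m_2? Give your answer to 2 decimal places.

-0.85

L_1/L_2 = (9.20)²(2.40)⁴ = 2808.
F_1/F_2 = (L_1/L_2)/(d_1/d_2)² = 2808/1289 = 2.179.
m_1 − m_2 = −2.5 log₁₀(2.179) = -0.85.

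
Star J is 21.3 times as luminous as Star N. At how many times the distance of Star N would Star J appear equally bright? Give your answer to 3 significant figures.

4.62

Equal flux requires L_J/d_J² = L_N/d_N², so d_J/d_N = √(L_J/L_N)
= √(21.3) = 4.615.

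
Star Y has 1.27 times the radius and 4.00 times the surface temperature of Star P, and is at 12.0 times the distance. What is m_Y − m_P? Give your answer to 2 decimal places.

-1.14

L_Y/L_P = (1.27)²(4.00)⁴ = 412.9.
F_Y/F_P = (L_Y/L_P)/(d_Y/d_P)² = 412.9/144.0 = 2.867.
m_Y − m_P = −2.5 log₁₀(2.867) = -1.14.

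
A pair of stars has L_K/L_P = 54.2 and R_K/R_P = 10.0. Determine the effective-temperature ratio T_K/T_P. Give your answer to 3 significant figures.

L ∝ R²T⁴ gives T ∝ (L/R²)^(1/4), so
T_K/T_P = (54.2 / 10.0²)^(1/4) = (0.5420)^(1/4) = 0.8580.

0.858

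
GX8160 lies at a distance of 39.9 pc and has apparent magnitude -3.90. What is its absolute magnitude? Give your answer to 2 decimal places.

M = m − 5 log₁₀(d/10 pc) = -3.90 − 5 log₁₀(39.9/10)
  = -3.90 − 5 × 0.601 = -3.90 − 3.00 = -6.90.

-6.90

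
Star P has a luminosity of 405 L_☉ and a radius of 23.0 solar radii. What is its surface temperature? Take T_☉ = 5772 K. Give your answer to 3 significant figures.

5.40×10^3 K

T/T_☉ = (L/L_☉)^(1/4) / (R/R_☉)^(1/2)
T = 5772 × (405)^(1/4) / √(23.0) = 5772 × 4.486 / 4.796 = 5399 K.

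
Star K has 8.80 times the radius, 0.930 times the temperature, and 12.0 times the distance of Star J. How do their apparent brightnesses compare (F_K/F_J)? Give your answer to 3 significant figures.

0.402

L_K/L_J = (R_K/R_J)²(T_K/T_J)⁴ = (8.80)² × (0.930)⁴ = 57.93.
F_K/F_J = (L_K/L_J)/(d_K/d_J)² = 57.93 / (12.0)² = 0.4023.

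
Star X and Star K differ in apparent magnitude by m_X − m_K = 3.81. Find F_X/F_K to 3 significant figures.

0.0299

F_X/F_K = 10^(−(m_X − m_K)/2.5) = 10^(-3.81/2.5) = 10^-1.524 = 0.02992.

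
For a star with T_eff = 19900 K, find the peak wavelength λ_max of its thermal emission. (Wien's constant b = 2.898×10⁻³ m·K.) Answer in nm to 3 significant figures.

λ_max = b/T = 2.898×10⁻³ / 19900 = 1.46×10^-7 m = 145.6 nm.

146 nm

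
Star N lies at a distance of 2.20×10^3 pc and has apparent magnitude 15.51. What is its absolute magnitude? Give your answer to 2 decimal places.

3.80

M = m − 5 log₁₀(d/10 pc) = 15.51 − 5 log₁₀(2.20×10^3/10)
  = 15.51 − 5 × 2.342 = 15.51 − 11.71 = 3.80.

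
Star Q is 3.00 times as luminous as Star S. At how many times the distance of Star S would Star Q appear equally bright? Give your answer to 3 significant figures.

Equal flux requires L_Q/d_Q² = L_S/d_S², so d_Q/d_S = √(L_Q/L_S)
= √(3.00) = 1.732.

1.73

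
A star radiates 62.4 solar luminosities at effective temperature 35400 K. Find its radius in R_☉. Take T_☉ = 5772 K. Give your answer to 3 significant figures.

R/R_☉ = √(L/L_☉) / (T/T_☉)² = √(62.4) / (6.133)²
       = 7.899 / 37.61 = 0.2100.

0.210 R_☉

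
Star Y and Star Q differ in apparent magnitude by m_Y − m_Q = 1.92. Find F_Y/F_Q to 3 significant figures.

F_Y/F_Q = 10^(−(m_Y − m_Q)/2.5) = 10^(-1.92/2.5) = 10^-0.768 = 0.1706.

0.171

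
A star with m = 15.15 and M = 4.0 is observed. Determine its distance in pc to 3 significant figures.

m − M = 5 log₁₀(d/10 pc)
15.15 − (4.0) = 11.15 = 5 log₁₀(d/10)
d = 10 × 10^(11.15/5) = 10 × 10^2.230 = 1698 pc.

1.70×10^3 pc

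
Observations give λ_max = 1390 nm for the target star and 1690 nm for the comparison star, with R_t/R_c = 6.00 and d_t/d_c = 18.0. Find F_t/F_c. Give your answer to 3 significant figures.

Wien's law: T_t/T_c = λ_c/λ_t = 1690/1390 = 1.216.
L_t/L_c = (R_t/R_c)²(T_t/T_c)⁴ = (6.00)²(1.216)⁴ = 78.67.
F_t/F_c = (L_t/L_c)/(d_t/d_c)² = 78.67/(18.0)² = 0.2428.

0.243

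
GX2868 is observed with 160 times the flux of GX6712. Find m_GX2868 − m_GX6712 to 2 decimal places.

m_GX2868 − m_GX6712 = −2.5 log₁₀(F_GX2868/F_GX6712) = −2.5 log₁₀(160) = −2.5 × (2.204) = -5.510.

-5.51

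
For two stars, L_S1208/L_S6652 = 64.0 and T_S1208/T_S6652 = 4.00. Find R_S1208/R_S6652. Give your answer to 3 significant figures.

L ∝ R²T⁴ gives R ∝ √L / T², so
R_S1208/R_S6652 = √(64.0) / (4.00)² = 8.000 / 16.00 = 0.5000.

0.500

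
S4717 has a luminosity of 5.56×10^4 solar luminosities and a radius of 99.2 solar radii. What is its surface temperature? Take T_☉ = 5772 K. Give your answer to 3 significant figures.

8.90×10^3 K

T/T_☉ = (L/L_☉)^(1/4) / (R/R_☉)^(1/2)
T = 5772 × (5.56×10^4)^(1/4) / √(99.2) = 5772 × 15.36 / 9.960 = 8899 K.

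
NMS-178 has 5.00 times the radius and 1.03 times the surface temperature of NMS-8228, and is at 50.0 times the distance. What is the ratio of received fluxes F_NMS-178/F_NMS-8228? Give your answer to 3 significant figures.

L_NMS-178/L_NMS-8228 = (R_NMS-178/R_NMS-8228)²(T_NMS-178/T_NMS-8228)⁴ = (5.00)² × (1.03)⁴ = 28.14.
F_NMS-178/F_NMS-8228 = (L_NMS-178/L_NMS-8228)/(d_NMS-178/d_NMS-8228)² = 28.14 / (50.0)² = 0.01126.

0.0113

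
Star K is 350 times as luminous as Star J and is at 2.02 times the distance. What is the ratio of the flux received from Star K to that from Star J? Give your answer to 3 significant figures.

F = L/(4πd²), so F_K/F_J = (L_K/L_J) / (d_K/d_J)²
= 350 / (2.02)² = 350 / 4.080 = 85.78.

85.8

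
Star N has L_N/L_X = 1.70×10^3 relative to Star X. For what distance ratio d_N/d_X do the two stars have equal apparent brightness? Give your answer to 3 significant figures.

Equal flux requires L_N/d_N² = L_X/d_X², so d_N/d_X = √(L_N/L_X)
= √(1.70×10^3) = 41.23.

41.2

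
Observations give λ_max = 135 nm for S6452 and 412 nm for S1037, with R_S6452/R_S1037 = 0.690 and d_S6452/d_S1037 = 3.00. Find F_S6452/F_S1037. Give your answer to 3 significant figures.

4.59

Wien's law: T_S6452/T_S1037 = λ_S1037/λ_S6452 = 412/135 = 3.052.
L_S6452/L_S1037 = (R_S6452/R_S1037)²(T_S6452/T_S1037)⁴ = (0.690)²(3.052)⁴ = 41.30.
F_S6452/F_S1037 = (L_S6452/L_S1037)/(d_S6452/d_S1037)² = 41.30/(3.00)² = 4.589.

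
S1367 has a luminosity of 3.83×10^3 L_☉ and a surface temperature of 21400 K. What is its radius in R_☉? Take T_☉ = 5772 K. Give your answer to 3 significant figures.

R/R_☉ = √(L/L_☉) / (T/T_☉)² = √(3.83×10^3) / (3.708)²
       = 61.89 / 13.75 = 4.502.

4.50 R_☉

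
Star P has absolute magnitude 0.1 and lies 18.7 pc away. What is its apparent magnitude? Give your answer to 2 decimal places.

1.46

m = M + 5 log₁₀(d/10 pc) = 0.1 + 5 log₁₀(18.7/10)
  = 0.1 + 5 × 0.272 = 0.1 + 1.36 = 1.46.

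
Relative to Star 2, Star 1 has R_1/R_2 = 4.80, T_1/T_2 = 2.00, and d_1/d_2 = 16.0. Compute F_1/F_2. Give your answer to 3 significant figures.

L_1/L_2 = (R_1/R_2)²(T_1/T_2)⁴ = (4.80)² × (2.00)⁴ = 368.6.
F_1/F_2 = (L_1/L_2)/(d_1/d_2)² = 368.6 / (16.0)² = 1.440.

1.44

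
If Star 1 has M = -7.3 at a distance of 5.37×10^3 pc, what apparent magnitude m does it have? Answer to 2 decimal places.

6.35

m = M + 5 log₁₀(d/10 pc) = -7.3 + 5 log₁₀(5.37×10^3/10)
  = -7.3 + 5 × 2.730 = -7.3 + 13.65 = 6.35.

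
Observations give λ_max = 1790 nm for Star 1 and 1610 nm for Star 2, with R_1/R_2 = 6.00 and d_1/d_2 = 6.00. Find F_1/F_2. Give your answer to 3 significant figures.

Wien's law: T_1/T_2 = λ_2/λ_1 = 1610/1790 = 0.8994.
L_1/L_2 = (R_1/R_2)²(T_1/T_2)⁴ = (6.00)²(0.8994)⁴ = 23.56.
F_1/F_2 = (L_1/L_2)/(d_1/d_2)² = 23.56/(6.00)² = 0.6545.

0.654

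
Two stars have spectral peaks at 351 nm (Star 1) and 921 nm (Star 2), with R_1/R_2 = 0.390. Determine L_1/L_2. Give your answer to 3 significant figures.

7.21

Wien's law gives T ∝ 1/λ_max, so T_1/T_2 = λ_2/λ_1 = 921/351 = 2.624.
Then L ∝ R²T⁴ gives L_1/L_2 = (0.390)² × (2.624)⁴ = 0.1521 × 47.40 = 7.210.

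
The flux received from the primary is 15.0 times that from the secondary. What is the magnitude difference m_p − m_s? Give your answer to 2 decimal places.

m_p − m_s = −2.5 log₁₀(F_p/F_s) = −2.5 log₁₀(15.0) = −2.5 × (1.176) = -2.940.

-2.94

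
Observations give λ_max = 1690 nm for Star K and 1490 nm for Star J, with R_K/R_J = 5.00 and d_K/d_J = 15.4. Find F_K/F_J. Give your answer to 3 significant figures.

Wien's law: T_K/T_J = λ_J/λ_K = 1490/1690 = 0.8817.
L_K/L_J = (R_K/R_J)²(T_K/T_J)⁴ = (5.00)²(0.8817)⁴ = 15.11.
F_K/F_J = (L_K/L_J)/(d_K/d_J)² = 15.11/(15.4)² = 0.06369.

0.0637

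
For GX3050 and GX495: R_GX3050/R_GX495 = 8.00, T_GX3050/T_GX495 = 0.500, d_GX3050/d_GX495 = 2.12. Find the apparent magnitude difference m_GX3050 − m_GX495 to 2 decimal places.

L_GX3050/L_GX495 = (8.00)²(0.500)⁴ = 4.000.
F_GX3050/F_GX495 = (L_GX3050/L_GX495)/(d_GX3050/d_GX495)² = 4.000/4.494 = 0.8900.
m_GX3050 − m_GX495 = −2.5 log₁₀(0.8900) = 0.13.

0.13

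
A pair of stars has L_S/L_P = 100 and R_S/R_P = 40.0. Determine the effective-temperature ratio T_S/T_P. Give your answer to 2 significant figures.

L ∝ R²T⁴ gives T ∝ (L/R²)^(1/4), so
T_S/T_P = (100 / 40.0²)^(1/4) = (0.06250)^(1/4) = 0.5000.

0.50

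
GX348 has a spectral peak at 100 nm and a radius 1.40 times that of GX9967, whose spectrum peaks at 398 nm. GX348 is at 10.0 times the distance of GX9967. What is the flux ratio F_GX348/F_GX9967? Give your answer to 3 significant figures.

4.92

Wien's law: T_GX348/T_GX9967 = λ_GX9967/λ_GX348 = 398/100 = 3.980.
L_GX348/L_GX9967 = (R_GX348/R_GX9967)²(T_GX348/T_GX9967)⁴ = (1.40)²(3.980)⁴ = 491.8.
F_GX348/F_GX9967 = (L_GX348/L_GX9967)/(d_GX348/d_GX9967)² = 491.8/(10.0)² = 4.918.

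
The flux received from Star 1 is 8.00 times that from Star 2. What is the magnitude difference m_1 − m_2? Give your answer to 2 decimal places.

-2.26

m_1 − m_2 = −2.5 log₁₀(F_1/F_2) = −2.5 log₁₀(8.00) = −2.5 × (0.903) = -2.258.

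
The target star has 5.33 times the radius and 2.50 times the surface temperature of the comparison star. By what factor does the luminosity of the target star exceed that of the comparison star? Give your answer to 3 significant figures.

1.11×10^3

From the Stefan–Boltzmann law, L ∝ R²T⁴, so
L_t/L_c = (R_t/R_c)² (T_t/T_c)⁴ = (5.33)² × (2.50)⁴ = 28.41 × 39.06 = 1110.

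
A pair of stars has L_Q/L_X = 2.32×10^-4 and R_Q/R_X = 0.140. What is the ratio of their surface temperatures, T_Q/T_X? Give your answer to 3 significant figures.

L ∝ R²T⁴ gives T ∝ (L/R²)^(1/4), so
T_Q/T_X = (2.32×10^-4 / 0.140²)^(1/4) = (0.01184)^(1/4) = 0.3298.

0.330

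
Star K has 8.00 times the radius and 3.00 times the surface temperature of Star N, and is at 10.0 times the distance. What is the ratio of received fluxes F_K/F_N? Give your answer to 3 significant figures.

51.8

L_K/L_N = (R_K/R_N)²(T_K/T_N)⁴ = (8.00)² × (3.00)⁴ = 5184.
F_K/F_N = (L_K/L_N)/(d_K/d_N)² = 5184 / (10.0)² = 51.84.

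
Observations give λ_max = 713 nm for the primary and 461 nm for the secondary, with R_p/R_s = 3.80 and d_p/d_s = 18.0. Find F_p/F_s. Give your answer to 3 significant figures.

Wien's law: T_p/T_s = λ_s/λ_p = 461/713 = 0.6466.
L_p/L_s = (R_p/R_s)²(T_p/T_s)⁴ = (3.80)²(0.6466)⁴ = 2.524.
F_p/F_s = (L_p/L_s)/(d_p/d_s)² = 2.524/(18.0)² = 0.007789.

0.00779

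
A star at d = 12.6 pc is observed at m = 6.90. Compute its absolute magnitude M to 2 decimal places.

6.40

M = m − 5 log₁₀(d/10 pc) = 6.90 − 5 log₁₀(12.6/10)
  = 6.90 − 5 × 0.100 = 6.90 − 0.50 = 6.40.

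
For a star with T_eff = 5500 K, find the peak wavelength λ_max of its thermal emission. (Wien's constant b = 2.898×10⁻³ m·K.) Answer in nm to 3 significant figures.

527 nm

λ_max = b/T = 2.898×10⁻³ / 5500 = 5.27×10^-7 m = 526.9 nm.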